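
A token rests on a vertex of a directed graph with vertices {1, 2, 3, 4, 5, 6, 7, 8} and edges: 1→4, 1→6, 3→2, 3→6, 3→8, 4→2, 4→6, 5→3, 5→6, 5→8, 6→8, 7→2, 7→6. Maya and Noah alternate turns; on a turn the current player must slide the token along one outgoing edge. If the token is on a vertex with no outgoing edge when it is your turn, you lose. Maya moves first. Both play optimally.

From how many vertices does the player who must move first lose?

3

Compute win/loss labels from the base case upward. A position with no move is L. Any other position is W if it can reach an L in one move, else L.
Every edge goes from a vertex to one that appears earlier in the order 8, 2, 6, 3, 4, 7, 1, 5, so processing vertices in that order labels each vertex after all of its successors.
8: no outgoing edge → L
2: no outgoing edge → L
6: reaches L-position 8 → W
3: reaches L-position 2 → W
4: reaches L-position 2 → W
7: reaches L-position 2 → W
1: only reaches 4(W), 6(W), all W → L
5: reaches L-position 8 → W
The L vertices are 1, 2, 8; that is 3 in all.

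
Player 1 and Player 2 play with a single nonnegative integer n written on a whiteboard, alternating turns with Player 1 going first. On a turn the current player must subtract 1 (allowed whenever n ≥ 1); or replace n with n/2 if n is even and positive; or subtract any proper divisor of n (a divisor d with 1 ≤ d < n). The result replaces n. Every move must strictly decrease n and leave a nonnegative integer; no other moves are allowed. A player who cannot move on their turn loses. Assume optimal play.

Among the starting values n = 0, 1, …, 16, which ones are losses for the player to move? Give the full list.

0, 2, 5, 7, 9, 11, 13, 15

Build the W/L table. Terminal = L. A non-terminal position is W if it has a move to some L; otherwise it is L.
n=0: no move → L
n=1: reaches L-position 0 → W
n=2: only reaches 1(W), which is W → L
n=3: reaches L-position 2 → W
n=4: reaches L-position 2 → W
n=5: only reaches 4(W), which is W → L
n=6: reaches L-position 5 → W
n=7: only reaches 6(W), which is W → L
n=8: reaches L-position 7 → W
n=9: only reaches 6(W), 8(W), all W → L
n=10: reaches L-position 5 → W
n=11: only reaches 10(W), which is W → L
n=12: reaches L-position 9 → W
n=13: only reaches 12(W), which is W → L
n=14: reaches L-position 7 → W
n=15: only reaches 10(W), 12(W), 14(W), all W → L
n=16: reaches L-position 15 → W
Reading off the rows marked L gives the requested list; there are 8 such values of n.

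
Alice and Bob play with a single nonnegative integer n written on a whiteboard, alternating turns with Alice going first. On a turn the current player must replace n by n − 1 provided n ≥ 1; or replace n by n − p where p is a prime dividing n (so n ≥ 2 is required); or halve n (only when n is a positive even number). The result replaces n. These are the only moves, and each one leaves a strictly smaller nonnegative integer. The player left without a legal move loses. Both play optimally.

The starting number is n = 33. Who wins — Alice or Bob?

Alice wins.

Compute win/loss labels from the base case upward. A position with no move is L. Any other position is W if it can reach an L in one move, else L.
n=0: no move → L
n=1: W (go to 0, an L position)
n=2: W (go to 0, an L position)
n=3: W (go to 0, an L position)
n=4: L (options 2(W), 3(W) are all W)
n=5: W (go to 0, an L position)
n=6: W (go to 4, an L position)
n=7: W (go to 0, an L position)
n=8: W (go to 4, an L position)
n=9: L (options 6(W), 8(W) are all W)
n=10: W (go to 9, an L position)
n=11: W (go to 0, an L position)
n=12: W (go to 9, an L position)
n=13: W (go to 0, an L position)
n=14: L (options 7(W), 12(W), 13(W) are all W)
n=15: W (go to 14, an L position)
n=16: W (go to 14, an L position)
n=17: W (go to 0, an L position)
n=18: W (go to 9, an L position)
n=19: W (go to 0, an L position)
n=20: L (options 10(W), 15(W), 18(W), 19(W) are all W)
n=21: W (go to 14, an L position)
n=22: W (go to 20, an L position)
n=23: W (go to 0, an L position)
n=24: L (options 12(W), 21(W), 22(W), 23(W) are all W)
n=25: W (go to 20, an L position)
n=26: W (go to 24, an L position)
n=27: W (go to 24, an L position)
n=28: W (go to 14, an L position)
n=29: W (go to 0, an L position)
n=30: L (options 15(W), 25(W), 27(W), 28(W), 29(W) are all W)
n=31: W (go to 0, an L position)
n=32: W (go to 30, an L position)
n=33: W (go to 30, an L position)
From 33 Alice can move to 30, reaching an L position.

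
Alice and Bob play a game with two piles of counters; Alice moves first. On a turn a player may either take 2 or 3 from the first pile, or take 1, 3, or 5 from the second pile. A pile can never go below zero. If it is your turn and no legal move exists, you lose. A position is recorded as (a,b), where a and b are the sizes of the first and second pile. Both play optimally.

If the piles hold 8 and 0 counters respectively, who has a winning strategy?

Alice wins.

Build the W/L table. Terminal = L. A non-terminal position is W if it has a move to some L; otherwise it is L.
No move ever increases a pile, so every position that can arise here has a ≤ 8 and b ≤ 0; it is enough to label the cells with 0 ≤ a ≤ 8 and 0 ≤ b ≤ 0.
Every move lowers a or b (never raises either), so fill the grid row by row in increasing a, and left to right within a row: each cell's successors are then already labelled.
      b=0
a=0:    L
a=1:    L
a=2:    W
a=3:    W
a=4:    W
a=5:    L
a=6:    L
a=7:    W
a=8:    W
Cells with no legal move (terminal, hence L): (0,0), (1,0).
The remaining L cells, each justified by listing all of its moves:
(5,0): L (options (3,0)(W), (2,0)(W) are all W)
(6,0): L (options (4,0)(W), (3,0)(W) are all W)
Every other cell has at least one move into one of the L cells above, so it is W.
The starting position (8,0) is W: Alice should move to (6,0), handing over an L position.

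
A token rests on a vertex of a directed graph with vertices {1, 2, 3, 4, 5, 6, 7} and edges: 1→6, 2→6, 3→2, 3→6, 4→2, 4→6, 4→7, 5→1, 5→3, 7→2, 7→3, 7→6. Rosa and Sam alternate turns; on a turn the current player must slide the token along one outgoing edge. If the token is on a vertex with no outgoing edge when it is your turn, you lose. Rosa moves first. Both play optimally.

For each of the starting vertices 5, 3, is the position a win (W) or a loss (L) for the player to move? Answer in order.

5: L, 3: W

Positions with no move are L. A position that does have a move is losing for the player to move precisely when every available move leads to a winning position for the opponent. Fill in the labels:
Every edge goes from a vertex to one that appears earlier in the order 6, 2, 3, 7, 1, 4, 5, so processing vertices in that order labels each vertex after all of its successors.
6: no outgoing edge → L
2: →6(L), so W
3: →6(L), so W
7: →6(L), so W
1: →6(L), so W
4: →6(L), so W
5: →1(W), 3(W) — all W, so L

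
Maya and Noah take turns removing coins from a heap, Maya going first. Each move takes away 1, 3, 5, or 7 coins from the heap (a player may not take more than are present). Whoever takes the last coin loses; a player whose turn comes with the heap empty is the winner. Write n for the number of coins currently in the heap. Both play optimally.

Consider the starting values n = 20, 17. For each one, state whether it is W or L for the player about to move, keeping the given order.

Compute win/loss labels from the base case upward. A position with no move is W. Any other position is W if it can reach an L in one move, else L.
n=0: no move; the opponent has just taken the last coin and therefore loses → W
n=1: the only move is to 0(W), a W ⇒ L
n=2: can move to 1, which is L ⇒ W
n=3: moves to 2(W), 0(W); every one is W ⇒ L
n=4: can move to 3, which is L ⇒ W
n=5: moves to 4(W), 2(W), 0(W); every one is W ⇒ L
n=6: can move to 5, which is L ⇒ W
n=7: moves to 6(W), 4(W), 2(W), 0(W); every one is W ⇒ L
n=8: can move to 7, which is L ⇒ W
n=9: moves to 8(W), 6(W), 4(W), 2(W); every one is W ⇒ L
n=10: can move to 9, which is L ⇒ W
n=11: moves to 10(W), 8(W), 6(W), 4(W); every one is W ⇒ L
n=12: can move to 11, which is L ⇒ W
n=13: moves to 12(W), 10(W), 8(W), 6(W); every one is W ⇒ L
n=14: can move to 13, which is L ⇒ W
n=15: moves to 14(W), 12(W), 10(W), 8(W); every one is W ⇒ L
n=16: can move to 15, which is L ⇒ W
n=17: moves to 16(W), 14(W), 12(W), 10(W); every one is W ⇒ L
n=18: can move to 17, which is L ⇒ W
n=19: moves to 18(W), 16(W), 14(W), 12(W); every one is W ⇒ L
n=20: can move to 19, which is L ⇒ W

20: W, 17: L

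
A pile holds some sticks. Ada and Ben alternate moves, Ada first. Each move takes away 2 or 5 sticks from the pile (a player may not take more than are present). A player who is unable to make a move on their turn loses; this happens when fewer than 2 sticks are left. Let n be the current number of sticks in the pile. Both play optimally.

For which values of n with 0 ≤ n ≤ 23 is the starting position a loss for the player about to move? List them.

0, 1, 4, 7, 8, 11, 14, 15, 18, 21, 22

Build the W/L table. Terminal = L. A non-terminal position is W if it has a move to some L; otherwise it is L.
n=0: no move → L
n=1: no move → L
n=2: can move to 0, which is L ⇒ W
n=3: can move to 1, which is L ⇒ W
n=4: the only move is to 2(W), a W ⇒ L
n=5: can move to 0, which is L ⇒ W
n=6: can move to 4, which is L ⇒ W
n=7: moves to 5(W), 2(W); every one is W ⇒ L
n=8: moves to 6(W), 3(W); every one is W ⇒ L
n=9: can move to 7, which is L ⇒ W
n=10: can move to 8, which is L ⇒ W
n=11: moves to 9(W), 6(W); every one is W ⇒ L
n=12: can move to 7, which is L ⇒ W
n=13: can move to 11, which is L ⇒ W
n=14: moves to 12(W), 9(W); every one is W ⇒ L
n=15: moves to 13(W), 10(W); every one is W ⇒ L
n=16: can move to 14, which is L ⇒ W
n=17: can move to 15, which is L ⇒ W
n=18: moves to 16(W), 13(W); every one is W ⇒ L
n=19: can move to 14, which is L ⇒ W
n=20: can move to 18, which is L ⇒ W
n=21: moves to 19(W), 16(W); every one is W ⇒ L
n=22: moves to 20(W), 17(W); every one is W ⇒ L
n=23: can move to 21, which is L ⇒ W
The losing starting values of n are exactly the entries labelled L in this table (11 of them).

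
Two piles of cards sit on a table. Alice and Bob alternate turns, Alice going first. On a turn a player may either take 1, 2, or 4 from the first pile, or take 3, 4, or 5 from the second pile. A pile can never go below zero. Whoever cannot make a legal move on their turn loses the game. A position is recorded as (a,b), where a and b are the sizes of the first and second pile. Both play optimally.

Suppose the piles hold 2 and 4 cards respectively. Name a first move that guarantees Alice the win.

Move to (1,4).

Positions with no move are L. A position that does have a move is losing for the player to move precisely when every available move leads to a winning position for the opponent. Fill in the labels:
No move ever increases a pile, so every position that can arise here has a ≤ 2 and b ≤ 4; it is enough to label the cells with 0 ≤ a ≤ 2 and 0 ≤ b ≤ 4.
Every move lowers a or b (never raises either), so fill the grid row by row in increasing a, and left to right within a row: each cell's successors are then already labelled.
      b=0  b=1  b=2  b=3  b=4
a=0:    L    L    L    W    W
a=1:    W    W    W    L    L
a=2:    W    W    W    W    W
Cells with no legal move (terminal, hence L): (0,0), (0,1), (0,2).
The remaining L cells, each justified by listing all of its moves:
(1,3): L (options (0,3)(W), (1,0)(W) are all W)
(1,4): L (options (0,4)(W), (1,1)(W), (1,0)(W) are all W)
Every other cell has at least one move into one of the L cells above, so it is W.
From (2,4), the L positions reachable in one move are: (1,4).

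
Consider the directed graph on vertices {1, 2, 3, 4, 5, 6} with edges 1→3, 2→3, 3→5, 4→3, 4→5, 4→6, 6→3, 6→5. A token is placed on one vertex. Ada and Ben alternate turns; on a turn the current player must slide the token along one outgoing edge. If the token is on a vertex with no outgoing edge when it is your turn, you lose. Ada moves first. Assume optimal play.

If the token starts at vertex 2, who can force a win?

Label each position W (a win for the player to move) or L (a loss). A position with no legal move is L; any other position is W exactly when some move reaches an L, and L when every move reaches a W.
Every edge goes from a vertex to one that appears earlier in the order 5, 3, 2, 6, 1, 4, so processing vertices in that order labels each vertex after all of its successors.
5: no outgoing edge → L
3: reaches L-position 5 → W
2: only reaches 3(W), which is W → L
6: reaches L-position 5 → W
1: only reaches 3(W), which is W → L
4: reaches L-position 5 → W
The starting position 2 is L: whatever Ada does, the opponent receives a W position.

Ben wins.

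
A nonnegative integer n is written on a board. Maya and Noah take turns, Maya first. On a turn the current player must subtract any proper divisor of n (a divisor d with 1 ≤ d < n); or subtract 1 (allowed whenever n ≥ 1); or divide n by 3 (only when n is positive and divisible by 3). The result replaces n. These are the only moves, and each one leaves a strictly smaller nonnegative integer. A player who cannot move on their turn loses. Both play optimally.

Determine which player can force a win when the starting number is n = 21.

Maya wins.

Positions with no move are L. A position that does have a move is losing for the player to move precisely when every available move leads to a winning position for the opponent. Fill in the labels:
n=0: no move → L
n=1: W (go to 0, an L position)
n=2: L (sole option 1(W) is W)
n=3: W (go to 2, an L position)
n=4: W (go to 2, an L position)
n=5: L (sole option 4(W) is W)
n=6: W (go to 2, an L position)
n=7: L (sole option 6(W) is W)
n=8: W (go to 7, an L position)
n=9: L (options 3(W), 6(W), 8(W) are all W)
n=10: W (go to 5, an L position)
n=11: L (sole option 10(W) is W)
n=12: W (go to 9, an L position)
n=13: L (sole option 12(W) is W)
n=14: W (go to 7, an L position)
n=15: W (go to 5, an L position)
n=16: L (options 8(W), 12(W), 14(W), 15(W) are all W)
n=17: W (go to 16, an L position)
n=18: W (go to 9, an L position)
n=19: L (sole option 18(W) is W)
n=20: W (go to 16, an L position)
n=21: W (go to 7, an L position)
The starting position 21 is W: Maya should move to 7, handing over an L position.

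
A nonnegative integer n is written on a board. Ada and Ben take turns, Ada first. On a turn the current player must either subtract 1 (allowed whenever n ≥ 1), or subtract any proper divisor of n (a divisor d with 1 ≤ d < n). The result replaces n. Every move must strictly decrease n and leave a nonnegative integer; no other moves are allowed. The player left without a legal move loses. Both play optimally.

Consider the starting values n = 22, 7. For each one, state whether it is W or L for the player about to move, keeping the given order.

Positions with no move are L. A position that does have a move is losing for the player to move precisely when every available move leads to a winning position for the opponent. Fill in the labels:
n=0: no move → L
n=1: W (go to 0, an L position)
n=2: L (sole option 1(W) is W)
n=3: W (go to 2, an L position)
n=4: W (go to 2, an L position)
n=5: L (sole option 4(W) is W)
n=6: W (go to 5, an L position)
n=7: L (sole option 6(W) is W)
n=8: W (go to 7, an L position)
n=9: L (options 6(W), 8(W) are all W)
n=10: W (go to 5, an L position)
n=11: L (sole option 10(W) is W)
n=12: W (go to 9, an L position)
n=13: L (sole option 12(W) is W)
n=14: W (go to 7, an L position)
n=15: L (options 10(W), 12(W), 14(W) are all W)
n=16: W (go to 15, an L position)
n=17: L (sole option 16(W) is W)
n=18: W (go to 9, an L position)
n=19: L (sole option 18(W) is W)
n=20: W (go to 15, an L position)
n=21: L (options 14(W), 18(W), 20(W) are all W)
n=22: W (go to 11, an L position)

22: W, 7: L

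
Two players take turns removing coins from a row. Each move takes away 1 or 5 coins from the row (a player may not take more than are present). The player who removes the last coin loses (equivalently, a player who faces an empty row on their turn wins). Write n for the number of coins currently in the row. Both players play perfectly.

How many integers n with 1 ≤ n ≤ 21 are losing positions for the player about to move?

Compute win/loss labels from the base case upward. A position with no move is W. Any other position is W if it can reach an L in one move, else L.
n=0: no move; the opponent has just taken the last coin and therefore loses → W
n=1: →0(W) only, which is W, so L
n=2: →1(L), so W
n=3: →2(W) only, which is W, so L
n=4: →3(L), so W
n=5: →4(W), 0(W) — all W, so L
n=6: →5(L), so W
n=7: →6(W), 2(W) — all W, so L
n=8: →7(L), so W
n=9: →8(W), 4(W) — all W, so L
n=10: →9(L), so W
n=11: →10(W), 6(W) — all W, so L
n=12: →11(L), so W
n=13: →12(W), 8(W) — all W, so L
n=14: →13(L), so W
n=15: →14(W), 10(W) — all W, so L
n=16: →15(L), so W
n=17: →16(W), 12(W) — all W, so L
n=18: →17(L), so W
n=19: →18(W), 14(W) — all W, so L
n=20: →19(L), so W
n=21: →20(W), 16(W) — all W, so L
L entries with 1 ≤ n ≤ 21 (the range starts at n=1): n = 1, 3, 5, 7, 9, 11, 13, 15, 17, 19, 21; that makes 11.

11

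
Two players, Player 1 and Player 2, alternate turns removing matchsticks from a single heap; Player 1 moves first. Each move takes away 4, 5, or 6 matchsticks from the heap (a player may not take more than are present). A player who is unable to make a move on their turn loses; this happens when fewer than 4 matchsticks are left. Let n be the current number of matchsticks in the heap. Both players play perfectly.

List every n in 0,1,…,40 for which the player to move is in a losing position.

0, 1, 2, 3, 10, 11, 12, 13, 20, 21, 22, 23, 30, 31, 32, 33, 40

Positions with no move are L. A position that does have a move is losing for the player to move precisely when every available move leads to a winning position for the opponent. Fill in the labels:
n=0: no move → L
n=1: no move → L
n=2: no move → L
n=3: no move → L
n=4: →0(L), so W
n=5: →1(L), so W
n=6: →2(L), so W
n=7: →3(L), so W
n=8: →3(L), so W
n=9: →3(L), so W
n=10: →6(W), 5(W), 4(W) — all W, so L
n=11: →7(W), 6(W), 5(W) — all W, so L
n=12: →8(W), 7(W), 6(W) — all W, so L
n=13: →9(W), 8(W), 7(W) — all W, so L
n=14: →10(L), so W
n=15: →11(L), so W
n=16: →12(L), so W
n=17: →13(L), so W
n=18: →13(L), so W
n=19: →13(L), so W
n=20: →16(W), 15(W), 14(W) — all W, so L
n=21: →17(W), 16(W), 15(W) — all W, so L
n=22: →18(W), 17(W), 16(W) — all W, so L
n=23: →19(W), 18(W), 17(W) — all W, so L
n=24: →20(L), so W
n=25: →21(L), so W
n=26: →22(L), so W
n=27: →23(L), so W
n=28: →23(L), so W
n=29: →23(L), so W
n=30: →26(W), 25(W), 24(W) — all W, so L
n=31: →27(W), 26(W), 25(W) — all W, so L
n=32: →28(W), 27(W), 26(W) — all W, so L
n=33: →29(W), 28(W), 27(W) — all W, so L
n=34: →30(L), so W
n=35: →31(L), so W
n=36: →32(L), so W
n=37: →33(L), so W
n=38: →33(L), so W
n=39: →33(L), so W
n=40: →36(W), 35(W), 34(W) — all W, so L
Reading off the rows marked L gives the requested list; there are 17 such values of n.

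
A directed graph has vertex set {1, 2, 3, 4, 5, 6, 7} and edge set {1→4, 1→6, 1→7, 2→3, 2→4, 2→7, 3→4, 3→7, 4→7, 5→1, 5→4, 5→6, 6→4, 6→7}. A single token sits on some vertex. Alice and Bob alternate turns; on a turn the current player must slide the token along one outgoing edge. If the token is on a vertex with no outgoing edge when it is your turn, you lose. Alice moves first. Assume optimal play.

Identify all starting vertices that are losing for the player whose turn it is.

Build the W/L table. Terminal = L. A non-terminal position is W if it has a move to some L; otherwise it is L.
Every edge goes from a vertex to one that appears earlier in the order 7, 4, 3, 2, 6, 1, 5, so processing vertices in that order labels each vertex after all of its successors.
7: no outgoing edge → L
4: →7(L), so W
3: →7(L), so W
2: →7(L), so W
6: →7(L), so W
1: →7(L), so W
5: →1(W), 6(W), 4(W) — all W, so L
The losing starting vertices are exactly the entries labelled L in this table (2 of them).

5, 7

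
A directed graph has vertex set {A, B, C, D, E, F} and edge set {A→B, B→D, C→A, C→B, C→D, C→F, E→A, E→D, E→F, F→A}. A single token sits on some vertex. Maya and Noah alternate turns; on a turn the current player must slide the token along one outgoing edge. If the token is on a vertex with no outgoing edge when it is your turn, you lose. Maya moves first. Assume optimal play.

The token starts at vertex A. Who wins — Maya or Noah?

Noah wins.

Positions with no move are L. A position that does have a move is losing for the player to move precisely when every available move leads to a winning position for the opponent. Fill in the labels:
Every edge goes from a vertex to one that appears earlier in the order D, B, A, F, C, E, so processing vertices in that order labels each vertex after all of its successors.
D: no outgoing edge → L
B: →D(L), so W
A: →B(W) only, which is W, so L
F: →A(L), so W
C: →A(L), so W
E: →A(L), so W
The starting position A is L: whatever Maya does, the opponent receives a W position.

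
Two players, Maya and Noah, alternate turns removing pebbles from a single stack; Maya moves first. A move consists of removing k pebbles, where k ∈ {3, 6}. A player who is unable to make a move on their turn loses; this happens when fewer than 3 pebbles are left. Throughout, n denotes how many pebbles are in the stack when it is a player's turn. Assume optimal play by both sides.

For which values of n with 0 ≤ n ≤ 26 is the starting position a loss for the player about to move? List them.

0, 1, 2, 9, 10, 11, 18, 19, 20

Build the W/L table. Terminal = L. A non-terminal position is W if it has a move to some L; otherwise it is L.
n=0: no move → L
n=1: no move → L
n=2: no move → L
n=3: →0(L), so W
n=4: →1(L), so W
n=5: →2(L), so W
n=6: →0(L), so W
n=7: →1(L), so W
n=8: →2(L), so W
n=9: →6(W), 3(W) — all W, so L
n=10: →7(W), 4(W) — all W, so L
n=11: →8(W), 5(W) — all W, so L
n=12: →9(L), so W
n=13: →10(L), so W
n=14: →11(L), so W
n=15: →9(L), so W
n=16: →10(L), so W
n=17: →11(L), so W
n=18: →15(W), 12(W) — all W, so L
n=19: →16(W), 13(W) — all W, so L
n=20: →17(W), 14(W) — all W, so L
n=21: →18(L), so W
n=22: →19(L), so W
n=23: →20(L), so W
n=24: →18(L), so W
n=25: →19(L), so W
n=26: →20(L), so W
Reading off the rows marked L gives the requested list; there are 9 such values of n.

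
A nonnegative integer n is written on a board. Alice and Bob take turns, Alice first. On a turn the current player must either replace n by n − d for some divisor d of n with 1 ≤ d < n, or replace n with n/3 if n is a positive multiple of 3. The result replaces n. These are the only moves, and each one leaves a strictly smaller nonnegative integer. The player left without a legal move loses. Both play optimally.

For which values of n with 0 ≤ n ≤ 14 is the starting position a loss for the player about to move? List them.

Positions with no move are L. A position that does have a move is losing for the player to move precisely when every available move leads to a winning position for the opponent. Fill in the labels:
n=0: no move → L
n=1: no move → L
n=2: W (go to 1, an L position)
n=3: W (go to 1, an L position)
n=4: L (options 2(W), 3(W) are all W)
n=5: W (go to 4, an L position)
n=6: W (go to 4, an L position)
n=7: L (sole option 6(W) is W)
n=8: W (go to 4, an L position)
n=9: L (options 3(W), 6(W), 8(W) are all W)
n=10: W (go to 9, an L position)
n=11: L (sole option 10(W) is W)
n=12: W (go to 4, an L position)
n=13: L (sole option 12(W) is W)
n=14: W (go to 7, an L position)
The losing starting values of n are exactly the entries labelled L in this table (7 of them).

0, 1, 4, 7, 9, 11, 13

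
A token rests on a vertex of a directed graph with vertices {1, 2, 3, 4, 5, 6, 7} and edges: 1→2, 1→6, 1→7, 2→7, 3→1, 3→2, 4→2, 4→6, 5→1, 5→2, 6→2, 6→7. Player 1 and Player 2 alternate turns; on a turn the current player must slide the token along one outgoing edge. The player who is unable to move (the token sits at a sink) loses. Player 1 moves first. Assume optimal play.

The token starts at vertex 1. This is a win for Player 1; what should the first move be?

Move to 7.

Label each position W (a win for the player to move) or L (a loss). A position with no legal move is L; any other position is W exactly when some move reaches an L, and L when every move reaches a W.
Every edge goes from a vertex to one that appears earlier in the order 7, 2, 6, 1, 5, 3, 4, so processing vertices in that order labels each vertex after all of its successors.
7: no outgoing edge → L
2: →7(L), so W
6: →7(L), so W
1: →7(L), so W
5: →1(W), 2(W) — all W, so L
3: →1(W), 2(W) — all W, so L
4: →6(W), 2(W) — all W, so L
From 1, the L positions reachable in one move are: 7.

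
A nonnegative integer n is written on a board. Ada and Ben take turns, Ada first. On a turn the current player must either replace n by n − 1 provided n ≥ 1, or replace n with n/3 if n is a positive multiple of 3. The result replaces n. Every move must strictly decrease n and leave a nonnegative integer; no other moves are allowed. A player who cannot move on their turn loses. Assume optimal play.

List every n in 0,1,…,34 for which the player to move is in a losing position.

0, 2, 4, 7, 9, 11, 13, 15, 17, 19, 22, 24, 26, 28, 30, 32, 34

Work bottom-up. With no move the player to move loses. Otherwise the position is W if at least one move leads to an L position for the opponent, and L if every move leads to a W.
n=0: no move → L
n=1: reaches L-position 0 → W
n=2: only reaches 1(W), which is W → L
n=3: reaches L-position 2 → W
n=4: only reaches 3(W), which is W → L
n=5: reaches L-position 4 → W
n=6: reaches L-position 2 → W
n=7: only reaches 6(W), which is W → L
n=8: reaches L-position 7 → W
n=9: only reaches 3(W), 8(W), all W → L
n=10: reaches L-position 9 → W
n=11: only reaches 10(W), which is W → L
n=12: reaches L-position 4 → W
n=13: only reaches 12(W), which is W → L
n=14: reaches L-position 13 → W
n=15: only reaches 5(W), 14(W), all W → L
n=16: reaches L-position 15 → W
n=17: only reaches 16(W), which is W → L
n=18: reaches L-position 17 → W
n=19: only reaches 18(W), which is W → L
n=20: reaches L-position 19 → W
n=21: reaches L-position 7 → W
n=22: only reaches 21(W), which is W → L
n=23: reaches L-position 22 → W
n=24: only reaches 8(W), 23(W), all W → L
n=25: reaches L-position 24 → W
n=26: only reaches 25(W), which is W → L
n=27: reaches L-position 9 → W
n=28: only reaches 27(W), which is W → L
n=29: reaches L-position 28 → W
n=30: only reaches 10(W), 29(W), all W → L
n=31: reaches L-position 30 → W
n=32: only reaches 31(W), which is W → L
n=33: reaches L-position 11 → W
n=34: only reaches 33(W), which is W → L
Reading off the rows marked L gives the requested list; there are 17 such values of n.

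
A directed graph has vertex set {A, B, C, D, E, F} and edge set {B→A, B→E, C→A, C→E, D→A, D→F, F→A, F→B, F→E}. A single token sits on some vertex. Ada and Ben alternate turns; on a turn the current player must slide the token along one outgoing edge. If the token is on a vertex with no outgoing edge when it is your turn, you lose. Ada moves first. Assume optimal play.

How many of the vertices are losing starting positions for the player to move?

2

Work bottom-up. With no move the player to move loses. Otherwise the position is W if at least one move leads to an L position for the opponent, and L if every move leads to a W.
Every edge goes from a vertex to one that appears earlier in the order A, E, C, B, F, D, so processing vertices in that order labels each vertex after all of its successors.
A: no outgoing edge → L
E: no outgoing edge → L
C: can move to E, which is L ⇒ W
B: can move to E, which is L ⇒ W
F: can move to E, which is L ⇒ W
D: can move to A, which is L ⇒ W
The L vertices are A, E; that is 2 in all.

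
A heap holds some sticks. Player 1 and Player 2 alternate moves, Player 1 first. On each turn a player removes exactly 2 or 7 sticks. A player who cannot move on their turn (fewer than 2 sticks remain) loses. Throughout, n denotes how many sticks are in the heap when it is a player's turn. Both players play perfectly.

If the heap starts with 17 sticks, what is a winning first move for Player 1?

Remove 7, leaving 10.

Label each position W (a win for the player to move) or L (a loss). A position with no legal move is L; any other position is W exactly when some move reaches an L, and L when every move reaches a W.
n=0: no move → L
n=1: no move → L
n=2: reaches L-position 0 → W
n=3: reaches L-position 1 → W
n=4: only reaches 2(W), which is W → L
n=5: only reaches 3(W), which is W → L
n=6: reaches L-position 4 → W
n=7: reaches L-position 5 → W
n=8: reaches L-position 1 → W
n=9: only reaches 7(W), 2(W), all W → L
n=10: only reaches 8(W), 3(W), all W → L
n=11: reaches L-position 9 → W
n=12: reaches L-position 10 → W
n=13: only reaches 11(W), 6(W), all W → L
n=14: only reaches 12(W), 7(W), all W → L
n=15: reaches L-position 13 → W
n=16: reaches L-position 14 → W
n=17: reaches L-position 10 → W
From 17, the L positions reachable in one move are: 10.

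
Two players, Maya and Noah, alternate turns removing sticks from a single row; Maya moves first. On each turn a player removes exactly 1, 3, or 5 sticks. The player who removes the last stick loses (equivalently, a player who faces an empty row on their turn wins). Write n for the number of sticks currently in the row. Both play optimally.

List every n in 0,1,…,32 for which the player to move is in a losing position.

1, 3, 5, 7, 9, 11, 13, 15, 17, 19, 21, 23, 25, 27, 29, 31

Classify positions by backward induction: terminal positions (no move available) are W. From any other position, the mover wins iff some move reaches an L.
n=0: no move; the opponent has just taken the last stick and therefore loses → W
n=1: the only move is to 0(W), a W ⇒ L
n=2: can move to 1, which is L ⇒ W
n=3: moves to 2(W), 0(W); every one is W ⇒ L
n=4: can move to 3, which is L ⇒ W
n=5: moves to 4(W), 2(W), 0(W); every one is W ⇒ L
n=6: can move to 5, which is L ⇒ W
n=7: moves to 6(W), 4(W), 2(W); every one is W ⇒ L
n=8: can move to 7, which is L ⇒ W
n=9: moves to 8(W), 6(W), 4(W); every one is W ⇒ L
n=10: can move to 9, which is L ⇒ W
n=11: moves to 10(W), 8(W), 6(W); every one is W ⇒ L
n=12: can move to 11, which is L ⇒ W
n=13: moves to 12(W), 10(W), 8(W); every one is W ⇒ L
n=14: can move to 13, which is L ⇒ W
n=15: moves to 14(W), 12(W), 10(W); every one is W ⇒ L
n=16: can move to 15, which is L ⇒ W
n=17: moves to 16(W), 14(W), 12(W); every one is W ⇒ L
n=18: can move to 17, which is L ⇒ W
n=19: moves to 18(W), 16(W), 14(W); every one is W ⇒ L
n=20: can move to 19, which is L ⇒ W
n=21: moves to 20(W), 18(W), 16(W); every one is W ⇒ L
n=22: can move to 21, which is L ⇒ W
n=23: moves to 22(W), 20(W), 18(W); every one is W ⇒ L
n=24: can move to 23, which is L ⇒ W
n=25: moves to 24(W), 22(W), 20(W); every one is W ⇒ L
n=26: can move to 25, which is L ⇒ W
n=27: moves to 26(W), 24(W), 22(W); every one is W ⇒ L
n=28: can move to 27, which is L ⇒ W
n=29: moves to 28(W), 26(W), 24(W); every one is W ⇒ L
n=30: can move to 29, which is L ⇒ W
n=31: moves to 30(W), 28(W), 26(W); every one is W ⇒ L
n=32: can move to 31, which is L ⇒ W
The losing starting values of n are exactly the entries labelled L in this table (16 of them).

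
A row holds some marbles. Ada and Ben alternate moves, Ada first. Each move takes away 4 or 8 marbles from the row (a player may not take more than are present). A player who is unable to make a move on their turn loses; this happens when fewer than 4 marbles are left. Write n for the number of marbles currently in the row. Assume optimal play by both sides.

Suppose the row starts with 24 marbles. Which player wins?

Ben wins.

Use the standard recursion: the mover loses at a terminal position; elsewhere, the mover wins exactly when some move hands the opponent an L position.
n=0: no move → L
n=1: no move → L
n=2: no move → L
n=3: no move → L
n=4: W (go to 0, an L position)
n=5: W (go to 1, an L position)
n=6: W (go to 2, an L position)
n=7: W (go to 3, an L position)
n=8: W (go to 0, an L position)
n=9: W (go to 1, an L position)
n=10: W (go to 2, an L position)
n=11: W (go to 3, an L position)
n=12: L (options 8(W), 4(W) are all W)
n=13: L (options 9(W), 5(W) are all W)
n=14: L (options 10(W), 6(W) are all W)
n=15: L (options 11(W), 7(W) are all W)
n=16: W (go to 12, an L position)
n=17: W (go to 13, an L position)
n=18: W (go to 14, an L position)
n=19: W (go to 15, an L position)
n=20: W (go to 12, an L position)
n=21: W (go to 13, an L position)
n=22: W (go to 14, an L position)
n=23: W (go to 15, an L position)
n=24: L (options 20(W), 16(W) are all W)
The starting position 24 is L: whatever Ada does, the opponent receives a W position.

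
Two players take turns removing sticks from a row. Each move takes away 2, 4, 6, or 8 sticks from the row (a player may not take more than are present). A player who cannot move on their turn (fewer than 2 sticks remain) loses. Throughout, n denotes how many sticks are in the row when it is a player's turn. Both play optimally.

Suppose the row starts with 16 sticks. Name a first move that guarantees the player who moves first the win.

Compute win/loss labels from the base case upward. A position with no move is L. Any other position is W if it can reach an L in one move, else L.
n=0: no move → L
n=1: no move → L
n=2: →0(L), so W
n=3: →1(L), so W
n=4: →0(L), so W
n=5: →1(L), so W
n=6: →0(L), so W
n=7: →1(L), so W
n=8: →0(L), so W
n=9: →1(L), so W
n=10: →8(W), 6(W), 4(W), 2(W) — all W, so L
n=11: →9(W), 7(W), 5(W), 3(W) — all W, so L
n=12: →10(L), so W
n=13: →11(L), so W
n=14: →10(L), so W
n=15: →11(L), so W
n=16: →10(L), so W
From 16, the L positions reachable in one move are: 10.

Remove 6, leaving 10.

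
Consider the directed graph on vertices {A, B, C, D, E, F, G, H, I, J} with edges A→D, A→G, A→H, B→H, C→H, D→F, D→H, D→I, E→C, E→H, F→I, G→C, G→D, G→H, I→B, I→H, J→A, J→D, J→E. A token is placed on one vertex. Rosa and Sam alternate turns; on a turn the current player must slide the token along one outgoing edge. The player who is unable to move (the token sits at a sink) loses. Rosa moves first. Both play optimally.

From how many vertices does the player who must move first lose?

3

Label each position W (a win for the player to move) or L (a loss). A position with no legal move is L; any other position is W exactly when some move reaches an L, and L when every move reaches a W.
Every edge goes from a vertex to one that appears earlier in the order H, B, I, F, D, C, G, A, E, J, so processing vertices in that order labels each vertex after all of its successors.
H: no outgoing edge → L
B: can move to H, which is L ⇒ W
I: can move to H, which is L ⇒ W
F: the only move is to I(W), a W ⇒ L
D: can move to F, which is L ⇒ W
C: can move to H, which is L ⇒ W
G: can move to H, which is L ⇒ W
A: can move to H, which is L ⇒ W
E: can move to H, which is L ⇒ W
J: moves to E(W), A(W), D(W); every one is W ⇒ L
The L vertices are F, H, J; that is 3 in all.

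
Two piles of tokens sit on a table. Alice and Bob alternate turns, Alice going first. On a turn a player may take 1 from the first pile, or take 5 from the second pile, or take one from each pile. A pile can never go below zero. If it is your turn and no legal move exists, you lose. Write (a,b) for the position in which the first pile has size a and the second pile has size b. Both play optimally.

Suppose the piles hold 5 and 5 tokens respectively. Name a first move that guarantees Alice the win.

Positions with no move are L. A position that does have a move is losing for the player to move precisely when every available move leads to a winning position for the opponent. Fill in the labels:
No move ever increases a pile, so every position that can arise here has a ≤ 5 and b ≤ 5; it is enough to label the cells with 0 ≤ a ≤ 5 and 0 ≤ b ≤ 5.
Every move lowers a or b (never raises either), so fill the grid row by row in increasing a, and left to right within a row: each cell's successors are then already labelled.
      b=0  b=1  b=2  b=3  b=4  b=5
a=0:    L    L    L    L    L    W
a=1:    W    W    W    W    W    W
a=2:    L    L    L    L    L    W
a=3:    W    W    W    W    W    W
a=4:    L    L    L    L    L    W
a=5:    W    W    W    W    W    W
Cells with no legal move (terminal, hence L): (0,0), (0,1), (0,2), (0,3), (0,4).
The remaining L cells, each justified by listing all of its moves:
(2,0): →(1,0)(W) only, which is W, so L
(2,1): →(1,1)(W), (1,0)(W) — all W, so L
(2,2): →(1,2)(W), (1,1)(W) — all W, so L
(2,3): →(1,3)(W), (1,2)(W) — all W, so L
(2,4): →(1,4)(W), (1,3)(W) — all W, so L
(4,0): →(3,0)(W) only, which is W, so L
(4,1): →(3,1)(W), (3,0)(W) — all W, so L
(4,2): →(3,2)(W), (3,1)(W) — all W, so L
(4,3): →(3,3)(W), (3,2)(W) — all W, so L
(4,4): →(3,4)(W), (3,3)(W) — all W, so L
Every other cell has at least one move into one of the L cells above, so it is W.
From (5,5), the L positions reachable in one move are: (4,4).

Move to (4,4).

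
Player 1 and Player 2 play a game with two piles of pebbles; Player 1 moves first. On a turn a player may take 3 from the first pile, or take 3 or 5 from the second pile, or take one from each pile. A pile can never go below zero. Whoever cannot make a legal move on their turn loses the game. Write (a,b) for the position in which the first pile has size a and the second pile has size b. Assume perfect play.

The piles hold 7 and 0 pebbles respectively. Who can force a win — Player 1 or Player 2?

Player 2 wins.

Classify positions by backward induction: terminal positions (no move available) are L. From any other position, the mover wins iff some move reaches an L.
No move ever increases a pile, so every position that can arise here has a ≤ 7 and b ≤ 0; it is enough to label the cells with 0 ≤ a ≤ 7 and 0 ≤ b ≤ 0.
Every move lowers a or b (never raises either), so fill the grid row by row in increasing a, and left to right within a row: each cell's successors are then already labelled.
      b=0
a=0:    L
a=1:    L
a=2:    L
a=3:    W
a=4:    W
a=5:    W
a=6:    L
a=7:    L
Cells with no legal move (terminal, hence L): (0,0), (1,0), (2,0).
The remaining L cells, each justified by listing all of its moves:
(6,0): →(3,0)(W) only, which is W, so L
(7,0): →(4,0)(W) only, which is W, so L
Every other cell has at least one move into one of the L cells above, so it is W.
Every move from (7,0) reaches a W position, so the mover loses.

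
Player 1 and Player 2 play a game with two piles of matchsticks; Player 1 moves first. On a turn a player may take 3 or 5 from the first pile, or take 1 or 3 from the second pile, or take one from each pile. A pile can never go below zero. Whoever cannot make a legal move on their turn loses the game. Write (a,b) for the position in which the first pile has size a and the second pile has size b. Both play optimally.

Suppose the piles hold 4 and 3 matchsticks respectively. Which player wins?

Work bottom-up. With no move the player to move loses. Otherwise the position is W if at least one move leads to an L position for the opponent, and L if every move leads to a W.
No move ever increases a pile, so every position that can arise here has a ≤ 4 and b ≤ 3; it is enough to label the cells with 0 ≤ a ≤ 4 and 0 ≤ b ≤ 3.
Every move lowers a or b (never raises either), so fill the grid row by row in increasing a, and left to right within a row: each cell's successors are then already labelled.
      b=0  b=1  b=2  b=3
a=0:    L    W    L    W
a=1:    L    W    L    W
a=2:    L    W    L    W
a=3:    W    W    W    W
a=4:    W    L    W    L
Cells with no legal move (terminal, hence L): (0,0), (1,0), (2,0).
The remaining L cells, each justified by listing all of its moves:
(0,2): →(0,1)(W) only, which is W, so L
(1,2): →(1,1)(W), (0,1)(W) — all W, so L
(2,2): →(2,1)(W), (1,1)(W) — all W, so L
(4,1): →(1,1)(W), (4,0)(W), (3,0)(W) — all W, so L
(4,3): →(1,3)(W), (4,2)(W), (4,0)(W), (3,2)(W) — all W, so L
Every other cell has at least one move into one of the L cells above, so it is W.
The starting position (4,3) is L: whatever Player 1 does, the opponent receives a W position.

Player 2 wins.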